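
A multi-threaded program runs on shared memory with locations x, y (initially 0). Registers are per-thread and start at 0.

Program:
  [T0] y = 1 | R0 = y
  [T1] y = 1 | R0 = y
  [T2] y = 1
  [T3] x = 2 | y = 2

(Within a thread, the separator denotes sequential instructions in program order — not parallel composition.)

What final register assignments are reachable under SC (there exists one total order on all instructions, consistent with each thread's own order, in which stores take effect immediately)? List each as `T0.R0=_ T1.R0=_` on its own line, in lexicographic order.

T0.R0=1 T1.R0=1
T0.R0=1 T1.R0=2
T0.R0=2 T1.R0=1
T0.R0=2 T1.R0=2

outcome vector order: (T0.R0,T1.R0)
|SC outcomes| = 4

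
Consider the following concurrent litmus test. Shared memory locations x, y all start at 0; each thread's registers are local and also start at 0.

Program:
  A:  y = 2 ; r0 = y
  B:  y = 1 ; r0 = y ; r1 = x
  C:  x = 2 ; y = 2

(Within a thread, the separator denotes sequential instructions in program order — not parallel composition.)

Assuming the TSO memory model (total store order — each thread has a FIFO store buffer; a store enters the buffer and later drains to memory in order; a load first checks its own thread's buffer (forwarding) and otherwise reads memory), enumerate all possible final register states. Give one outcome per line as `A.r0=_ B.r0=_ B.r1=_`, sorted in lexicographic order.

A.r0=1 B.r0=1 B.r1=0
A.r0=1 B.r0=1 B.r1=2
A.r0=1 B.r0=2 B.r1=2
A.r0=2 B.r0=1 B.r1=0
A.r0=2 B.r0=1 B.r1=2
A.r0=2 B.r0=2 B.r1=0
A.r0=2 B.r0=2 B.r1=2

outcome vector order: (A.r0,B.r0,B.r1)
|TSO outcomes| = 7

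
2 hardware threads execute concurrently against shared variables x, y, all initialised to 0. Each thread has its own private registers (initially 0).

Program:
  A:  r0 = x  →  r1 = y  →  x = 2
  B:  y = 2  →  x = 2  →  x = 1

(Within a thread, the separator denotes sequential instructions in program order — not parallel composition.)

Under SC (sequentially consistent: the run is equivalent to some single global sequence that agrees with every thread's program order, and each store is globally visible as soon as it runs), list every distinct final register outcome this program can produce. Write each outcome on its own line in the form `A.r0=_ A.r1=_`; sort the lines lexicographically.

A.r0=0 A.r1=0
A.r0=0 A.r1=2
A.r0=1 A.r1=2
A.r0=2 A.r1=2

outcome vector order: (A.r0,A.r1)
|SC outcomes| = 4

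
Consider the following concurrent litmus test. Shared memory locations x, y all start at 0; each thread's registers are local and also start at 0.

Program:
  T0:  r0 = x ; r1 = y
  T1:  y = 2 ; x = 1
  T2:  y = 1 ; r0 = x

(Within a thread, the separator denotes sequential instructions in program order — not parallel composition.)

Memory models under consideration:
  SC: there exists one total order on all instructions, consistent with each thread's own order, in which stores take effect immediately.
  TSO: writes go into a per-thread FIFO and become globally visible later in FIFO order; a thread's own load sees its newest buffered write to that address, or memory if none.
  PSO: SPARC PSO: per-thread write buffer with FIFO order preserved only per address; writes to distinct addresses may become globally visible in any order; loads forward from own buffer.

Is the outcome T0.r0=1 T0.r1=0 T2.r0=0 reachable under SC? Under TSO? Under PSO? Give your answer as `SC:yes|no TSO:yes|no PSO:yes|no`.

outcome vector order: (T0.r0,T0.r1,T2.r0)
SC (10): (0,0,0) (0,0,1) (0,1,0) (0,1,1) (0,2,0) (0,2,1) (1,1,0) (1,1,1) (1,2,0) (1,2,1)
TSO (10): (0,0,0) (0,0,1) (0,1,0) (0,1,1) (0,2,0) (0,2,1) (1,1,0) (1,1,1) (1,2,0) (1,2,1)
PSO (12): (0,0,0) (0,0,1) (0,1,0) (0,1,1) (0,2,0) (0,2,1) (1,0,0) (1,0,1) (1,1,0) (1,1,1) (1,2,0) (1,2,1)
target (1,0,0) ∈ {PSO}

SC:no TSO:no PSO:yes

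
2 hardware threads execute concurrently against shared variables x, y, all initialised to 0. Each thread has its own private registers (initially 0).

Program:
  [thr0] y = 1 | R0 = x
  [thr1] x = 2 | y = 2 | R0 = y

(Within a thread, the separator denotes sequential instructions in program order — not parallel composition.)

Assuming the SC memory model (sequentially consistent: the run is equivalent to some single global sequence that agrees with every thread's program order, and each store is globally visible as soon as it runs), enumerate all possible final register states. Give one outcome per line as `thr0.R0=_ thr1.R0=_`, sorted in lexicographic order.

outcome vector order: (thr0.R0,thr1.R0)
|SC outcomes| = 3

thr0.R0=0 thr1.R0=2
thr0.R0=2 thr1.R0=1
thr0.R0=2 thr1.R0=2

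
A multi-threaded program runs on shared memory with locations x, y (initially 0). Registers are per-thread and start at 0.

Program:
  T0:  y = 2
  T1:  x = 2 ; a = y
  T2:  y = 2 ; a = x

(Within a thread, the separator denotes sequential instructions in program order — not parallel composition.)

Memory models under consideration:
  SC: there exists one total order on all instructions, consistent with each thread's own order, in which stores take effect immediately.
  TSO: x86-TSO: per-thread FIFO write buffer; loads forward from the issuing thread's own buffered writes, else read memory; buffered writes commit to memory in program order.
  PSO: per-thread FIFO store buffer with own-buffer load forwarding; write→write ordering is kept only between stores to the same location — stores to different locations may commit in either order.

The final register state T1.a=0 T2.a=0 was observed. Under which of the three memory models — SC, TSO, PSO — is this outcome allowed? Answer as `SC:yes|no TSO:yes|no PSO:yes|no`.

outcome vector order: (T1.a,T2.a)
SC: 3 outcomes — {(0,2), (2,0), (2,2)}
TSO: 4 outcomes — {(0,0), (0,2), (2,0), (2,2)}
PSO: 4 outcomes — {(0,0), (0,2), (2,0), (2,2)}
target (0,0) ∈ {TSO,PSO}

SC:no TSO:yes PSO:yes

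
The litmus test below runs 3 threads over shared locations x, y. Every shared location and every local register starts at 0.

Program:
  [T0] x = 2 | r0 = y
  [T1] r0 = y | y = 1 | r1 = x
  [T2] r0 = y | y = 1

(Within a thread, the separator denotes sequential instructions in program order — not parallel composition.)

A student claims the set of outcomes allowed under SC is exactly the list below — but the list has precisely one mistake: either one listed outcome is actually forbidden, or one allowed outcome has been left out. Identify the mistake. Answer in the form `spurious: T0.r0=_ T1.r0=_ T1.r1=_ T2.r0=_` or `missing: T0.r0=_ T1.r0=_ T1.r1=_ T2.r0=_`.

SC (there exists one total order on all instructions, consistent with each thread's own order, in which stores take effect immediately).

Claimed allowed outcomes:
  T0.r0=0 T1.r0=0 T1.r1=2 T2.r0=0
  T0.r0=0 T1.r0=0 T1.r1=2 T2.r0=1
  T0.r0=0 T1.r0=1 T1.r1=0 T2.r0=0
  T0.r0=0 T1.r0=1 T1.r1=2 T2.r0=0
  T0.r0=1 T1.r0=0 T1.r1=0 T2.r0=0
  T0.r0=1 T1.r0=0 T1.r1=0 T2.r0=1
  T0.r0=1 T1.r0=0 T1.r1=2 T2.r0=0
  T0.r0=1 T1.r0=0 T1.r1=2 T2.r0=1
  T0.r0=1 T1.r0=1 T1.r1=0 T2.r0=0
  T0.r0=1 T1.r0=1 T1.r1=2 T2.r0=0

outcome vector order: (T0.r0,T1.r0,T1.r1,T2.r0)
SC (9): <0 0 2 0> <0 0 2 1> <0 1 2 0> <1 0 0 0> <1 0 0 1> <1 0 2 0> <1 0 2 1> <1 1 0 0> <1 1 2 0>
claimed∖SC = {<0 1 0 0>}

spurious: T0.r0=0 T1.r0=1 T1.r1=0 T2.r0=0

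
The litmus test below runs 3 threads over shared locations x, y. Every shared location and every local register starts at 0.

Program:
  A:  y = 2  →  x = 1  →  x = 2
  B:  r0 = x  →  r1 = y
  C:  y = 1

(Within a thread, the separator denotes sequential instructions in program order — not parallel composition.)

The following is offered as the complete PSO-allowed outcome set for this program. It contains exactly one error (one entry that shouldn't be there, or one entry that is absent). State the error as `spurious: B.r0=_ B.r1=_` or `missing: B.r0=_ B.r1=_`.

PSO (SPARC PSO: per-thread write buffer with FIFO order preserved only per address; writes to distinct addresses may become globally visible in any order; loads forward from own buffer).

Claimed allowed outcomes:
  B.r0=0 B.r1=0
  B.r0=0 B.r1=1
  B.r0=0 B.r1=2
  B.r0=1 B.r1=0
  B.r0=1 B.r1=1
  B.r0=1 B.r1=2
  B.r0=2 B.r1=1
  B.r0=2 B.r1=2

outcome vector order: (B.r0,B.r1)
under PSO → 00; 01; 02; 10; 11; 12; 20; 21; 22
PSO∖claimed = {20}

missing: B.r0=2 B.r1=0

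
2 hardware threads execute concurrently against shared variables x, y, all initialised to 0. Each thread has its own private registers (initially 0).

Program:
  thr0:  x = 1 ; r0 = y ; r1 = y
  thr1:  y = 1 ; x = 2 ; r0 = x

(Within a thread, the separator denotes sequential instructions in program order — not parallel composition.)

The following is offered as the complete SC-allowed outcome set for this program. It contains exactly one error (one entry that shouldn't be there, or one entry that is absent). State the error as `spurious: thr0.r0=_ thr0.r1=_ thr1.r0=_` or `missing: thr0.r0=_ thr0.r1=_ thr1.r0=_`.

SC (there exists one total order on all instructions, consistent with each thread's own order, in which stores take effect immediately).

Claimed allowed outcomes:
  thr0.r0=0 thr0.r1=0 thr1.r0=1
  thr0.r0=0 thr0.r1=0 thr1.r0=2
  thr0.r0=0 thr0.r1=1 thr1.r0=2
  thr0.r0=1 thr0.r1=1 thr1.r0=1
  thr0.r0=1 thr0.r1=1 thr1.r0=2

outcome vector order: (thr0.r0,thr0.r1,thr1.r0)
SC: 4 outcomes — {0/0/2, 0/1/2, 1/1/1, 1/1/2}
claimed∖SC = {0/0/1}

spurious: thr0.r0=0 thr0.r1=0 thr1.r0=1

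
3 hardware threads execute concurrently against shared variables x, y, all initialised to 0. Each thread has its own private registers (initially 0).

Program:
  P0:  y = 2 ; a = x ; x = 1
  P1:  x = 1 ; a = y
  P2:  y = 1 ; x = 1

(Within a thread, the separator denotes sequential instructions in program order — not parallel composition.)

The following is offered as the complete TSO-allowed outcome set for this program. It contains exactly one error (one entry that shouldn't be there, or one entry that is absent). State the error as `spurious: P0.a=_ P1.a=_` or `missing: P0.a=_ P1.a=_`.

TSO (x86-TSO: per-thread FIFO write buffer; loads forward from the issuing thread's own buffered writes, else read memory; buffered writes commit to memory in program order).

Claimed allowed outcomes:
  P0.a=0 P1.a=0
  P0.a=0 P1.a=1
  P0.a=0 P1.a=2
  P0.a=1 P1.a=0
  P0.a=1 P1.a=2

outcome vector order: (P0.a,P1.a)
TSO (6): (0,0), (0,1), (0,2), (1,0), (1,1), (1,2)
TSO∖claimed = {(1,1)}

missing: P0.a=1 P1.a=1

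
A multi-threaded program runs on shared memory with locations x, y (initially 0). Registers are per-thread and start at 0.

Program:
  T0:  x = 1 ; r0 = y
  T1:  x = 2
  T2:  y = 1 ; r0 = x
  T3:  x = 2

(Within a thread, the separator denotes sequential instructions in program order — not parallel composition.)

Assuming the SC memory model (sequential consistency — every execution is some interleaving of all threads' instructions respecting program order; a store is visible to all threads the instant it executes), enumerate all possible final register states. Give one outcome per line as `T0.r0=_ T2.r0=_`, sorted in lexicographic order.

outcome vector order: (T0.r0,T2.r0)
|SC outcomes| = 5

T0.r0=0 T2.r0=1
T0.r0=0 T2.r0=2
T0.r0=1 T2.r0=0
T0.r0=1 T2.r0=1
T0.r0=1 T2.r0=2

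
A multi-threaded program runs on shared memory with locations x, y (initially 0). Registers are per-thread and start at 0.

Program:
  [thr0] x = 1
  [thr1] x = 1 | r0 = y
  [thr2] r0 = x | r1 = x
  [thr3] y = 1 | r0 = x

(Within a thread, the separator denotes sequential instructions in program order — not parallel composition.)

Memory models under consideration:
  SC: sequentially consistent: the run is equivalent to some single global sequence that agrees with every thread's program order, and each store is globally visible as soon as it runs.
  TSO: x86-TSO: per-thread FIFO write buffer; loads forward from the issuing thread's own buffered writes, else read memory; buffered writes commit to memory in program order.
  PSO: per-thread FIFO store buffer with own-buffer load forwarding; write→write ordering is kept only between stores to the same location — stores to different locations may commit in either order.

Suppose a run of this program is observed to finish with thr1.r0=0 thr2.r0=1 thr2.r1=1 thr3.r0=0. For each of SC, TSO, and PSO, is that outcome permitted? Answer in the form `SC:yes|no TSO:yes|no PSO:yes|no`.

outcome vector order: (thr1.r0,thr2.r0,thr2.r1,thr3.r0)
[SC] allowed = {<0 0 0 1>; <0 0 1 1>; <0 1 1 1>; <1 0 0 0>; <1 0 0 1>; <1 0 1 0>; <1 0 1 1>; <1 1 1 0>; <1 1 1 1>}
[TSO] allowed = {<0 0 0 0>; <0 0 0 1>; <0 0 1 0>; <0 0 1 1>; <0 1 1 0>; <0 1 1 1>; <1 0 0 0>; <1 0 0 1>; <1 0 1 0>; <1 0 1 1>; <1 1 1 0>; <1 1 1 1>}
[PSO] allowed = {<0 0 0 0>; <0 0 0 1>; <0 0 1 0>; <0 0 1 1>; <0 1 1 0>; <0 1 1 1>; <1 0 0 0>; <1 0 0 1>; <1 0 1 0>; <1 0 1 1>; <1 1 1 0>; <1 1 1 1>}
target <0 1 1 0> ∈ {TSO,PSO}

SC:no TSO:yes PSO:yes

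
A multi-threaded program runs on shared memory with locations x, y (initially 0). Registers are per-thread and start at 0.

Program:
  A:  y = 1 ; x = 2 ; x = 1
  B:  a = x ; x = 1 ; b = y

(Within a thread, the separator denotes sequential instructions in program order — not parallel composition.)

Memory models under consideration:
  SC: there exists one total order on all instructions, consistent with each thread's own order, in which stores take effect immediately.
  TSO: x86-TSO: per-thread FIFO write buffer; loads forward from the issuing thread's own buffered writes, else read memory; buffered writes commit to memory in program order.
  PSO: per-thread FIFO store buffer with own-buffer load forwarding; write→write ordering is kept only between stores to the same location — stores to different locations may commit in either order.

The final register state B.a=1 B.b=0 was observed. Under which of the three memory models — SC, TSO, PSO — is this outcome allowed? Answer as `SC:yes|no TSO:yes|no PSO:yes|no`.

SC:no TSO:no PSO:yes

outcome vector order: (B.a,B.b)
SC (4): 00; 01; 11; 21
TSO (4): 00; 01; 11; 21
PSO (6): 00; 01; 10; 11; 20; 21
target 10 ∈ {PSO}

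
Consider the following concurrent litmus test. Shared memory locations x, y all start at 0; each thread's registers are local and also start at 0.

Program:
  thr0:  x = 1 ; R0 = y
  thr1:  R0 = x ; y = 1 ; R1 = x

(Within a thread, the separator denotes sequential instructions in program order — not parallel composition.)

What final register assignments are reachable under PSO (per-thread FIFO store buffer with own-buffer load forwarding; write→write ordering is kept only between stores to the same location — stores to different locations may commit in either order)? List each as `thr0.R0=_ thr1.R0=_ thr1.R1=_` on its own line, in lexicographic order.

thr0.R0=0 thr1.R0=0 thr1.R1=0
thr0.R0=0 thr1.R0=0 thr1.R1=1
thr0.R0=0 thr1.R0=1 thr1.R1=1
thr0.R0=1 thr1.R0=0 thr1.R1=0
thr0.R0=1 thr1.R0=0 thr1.R1=1
thr0.R0=1 thr1.R0=1 thr1.R1=1

outcome vector order: (thr0.R0,thr1.R0,thr1.R1)
|PSO outcomes| = 6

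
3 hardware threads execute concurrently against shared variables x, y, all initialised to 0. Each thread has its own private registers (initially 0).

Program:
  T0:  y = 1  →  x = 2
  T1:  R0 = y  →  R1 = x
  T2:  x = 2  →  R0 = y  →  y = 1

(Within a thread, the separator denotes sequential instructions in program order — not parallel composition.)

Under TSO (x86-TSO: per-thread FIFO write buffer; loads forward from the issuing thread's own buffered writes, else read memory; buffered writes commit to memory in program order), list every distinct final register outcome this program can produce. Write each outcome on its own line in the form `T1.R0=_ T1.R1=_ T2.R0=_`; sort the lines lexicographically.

T1.R0=0 T1.R1=0 T2.R0=0
T1.R0=0 T1.R1=0 T2.R0=1
T1.R0=0 T1.R1=2 T2.R0=0
T1.R0=0 T1.R1=2 T2.R0=1
T1.R0=1 T1.R1=0 T2.R0=0
T1.R0=1 T1.R1=0 T2.R0=1
T1.R0=1 T1.R1=2 T2.R0=0
T1.R0=1 T1.R1=2 T2.R0=1

outcome vector order: (T1.R0,T1.R1,T2.R0)
|TSO outcomes| = 8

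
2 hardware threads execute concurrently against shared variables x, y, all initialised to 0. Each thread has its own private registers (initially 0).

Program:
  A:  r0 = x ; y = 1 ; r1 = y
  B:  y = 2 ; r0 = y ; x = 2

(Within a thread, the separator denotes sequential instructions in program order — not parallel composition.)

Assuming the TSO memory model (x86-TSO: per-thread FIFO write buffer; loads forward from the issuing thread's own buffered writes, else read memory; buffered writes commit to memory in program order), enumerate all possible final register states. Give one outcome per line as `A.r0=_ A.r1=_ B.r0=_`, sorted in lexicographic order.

A.r0=0 A.r1=1 B.r0=1
A.r0=0 A.r1=1 B.r0=2
A.r0=0 A.r1=2 B.r0=2
A.r0=2 A.r1=1 B.r0=2

outcome vector order: (A.r0,A.r1,B.r0)
|TSO outcomes| = 4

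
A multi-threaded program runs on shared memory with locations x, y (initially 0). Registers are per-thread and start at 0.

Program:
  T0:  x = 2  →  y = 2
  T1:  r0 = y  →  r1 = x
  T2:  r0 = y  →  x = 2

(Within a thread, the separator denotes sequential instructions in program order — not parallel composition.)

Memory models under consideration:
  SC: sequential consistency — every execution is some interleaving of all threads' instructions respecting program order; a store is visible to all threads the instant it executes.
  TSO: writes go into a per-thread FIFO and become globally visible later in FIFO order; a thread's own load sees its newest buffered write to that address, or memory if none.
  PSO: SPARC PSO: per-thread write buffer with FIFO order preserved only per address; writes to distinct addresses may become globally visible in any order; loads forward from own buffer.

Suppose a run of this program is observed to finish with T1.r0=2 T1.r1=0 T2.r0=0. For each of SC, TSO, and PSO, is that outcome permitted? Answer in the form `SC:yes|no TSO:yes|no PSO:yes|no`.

outcome vector order: (T1.r0,T1.r1,T2.r0)
[SC] allowed = {<0 0 0> <0 0 2> <0 2 0> <0 2 2> <2 2 0> <2 2 2>}
[TSO] allowed = {<0 0 0> <0 0 2> <0 2 0> <0 2 2> <2 2 0> <2 2 2>}
[PSO] allowed = {<0 0 0> <0 0 2> <0 2 0> <0 2 2> <2 0 0> <2 0 2> <2 2 0> <2 2 2>}
target <2 0 0> ∈ {PSO}

SC:no TSO:no PSO:yes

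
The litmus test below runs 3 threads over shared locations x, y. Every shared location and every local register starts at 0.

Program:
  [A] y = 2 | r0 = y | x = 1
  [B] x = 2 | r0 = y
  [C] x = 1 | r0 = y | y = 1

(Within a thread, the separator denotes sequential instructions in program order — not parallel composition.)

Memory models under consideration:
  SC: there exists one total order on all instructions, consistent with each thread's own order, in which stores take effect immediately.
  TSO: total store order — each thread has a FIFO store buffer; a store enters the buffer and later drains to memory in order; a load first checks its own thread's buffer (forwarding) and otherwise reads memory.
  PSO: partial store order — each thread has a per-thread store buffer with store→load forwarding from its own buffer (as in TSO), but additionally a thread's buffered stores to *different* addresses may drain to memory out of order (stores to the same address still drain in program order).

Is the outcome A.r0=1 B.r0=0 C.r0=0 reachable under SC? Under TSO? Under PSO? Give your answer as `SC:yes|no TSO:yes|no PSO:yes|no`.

outcome vector order: (A.r0,B.r0,C.r0)
SC (12): (1,0,0) (1,0,2) (1,1,0) (1,1,2) (1,2,0) (1,2,2) (2,0,0) (2,0,2) (2,1,0) (2,1,2) (2,2,0) (2,2,2)
TSO (12): (1,0,0) (1,0,2) (1,1,0) (1,1,2) (1,2,0) (1,2,2) (2,0,0) (2,0,2) (2,1,0) (2,1,2) (2,2,0) (2,2,2)
PSO (12): (1,0,0) (1,0,2) (1,1,0) (1,1,2) (1,2,0) (1,2,2) (2,0,0) (2,0,2) (2,1,0) (2,1,2) (2,2,0) (2,2,2)
target (1,0,0) ∈ {SC,TSO,PSO}

SC:yes TSO:yes PSO:yes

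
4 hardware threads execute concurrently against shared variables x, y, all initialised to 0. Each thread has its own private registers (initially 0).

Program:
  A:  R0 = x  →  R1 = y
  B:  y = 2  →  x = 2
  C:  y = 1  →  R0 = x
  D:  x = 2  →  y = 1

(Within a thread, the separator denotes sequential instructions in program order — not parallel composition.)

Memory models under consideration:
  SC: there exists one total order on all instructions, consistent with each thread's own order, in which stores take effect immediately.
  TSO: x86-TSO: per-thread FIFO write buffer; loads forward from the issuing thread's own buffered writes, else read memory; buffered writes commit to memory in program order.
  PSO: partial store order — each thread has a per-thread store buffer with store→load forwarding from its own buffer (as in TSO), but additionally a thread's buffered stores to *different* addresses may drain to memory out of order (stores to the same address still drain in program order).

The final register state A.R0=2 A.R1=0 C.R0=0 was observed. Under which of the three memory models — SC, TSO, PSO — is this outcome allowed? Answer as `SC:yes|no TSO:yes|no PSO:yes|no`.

outcome vector order: (A.R0,A.R1,C.R0)
[SC] allowed = {0/0/0 0/0/2 0/1/0 0/1/2 0/2/0 0/2/2 2/0/2 2/1/0 2/1/2 2/2/0 2/2/2}
[TSO] allowed = {0/0/0 0/0/2 0/1/0 0/1/2 0/2/0 0/2/2 2/0/0 2/0/2 2/1/0 2/1/2 2/2/0 2/2/2}
[PSO] allowed = {0/0/0 0/0/2 0/1/0 0/1/2 0/2/0 0/2/2 2/0/0 2/0/2 2/1/0 2/1/2 2/2/0 2/2/2}
target 2/0/0 ∈ {TSO,PSO}

SC:no TSO:yes PSO:yes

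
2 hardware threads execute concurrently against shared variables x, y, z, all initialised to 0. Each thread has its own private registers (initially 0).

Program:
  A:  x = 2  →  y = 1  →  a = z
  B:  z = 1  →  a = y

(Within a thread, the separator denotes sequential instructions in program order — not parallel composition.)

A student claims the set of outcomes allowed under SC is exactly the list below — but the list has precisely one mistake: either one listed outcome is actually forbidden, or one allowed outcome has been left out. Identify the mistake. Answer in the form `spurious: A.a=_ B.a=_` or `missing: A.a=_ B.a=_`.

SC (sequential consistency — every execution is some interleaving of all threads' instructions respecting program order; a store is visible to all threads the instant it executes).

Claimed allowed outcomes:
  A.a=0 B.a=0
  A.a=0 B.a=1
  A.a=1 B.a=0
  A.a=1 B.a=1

spurious: A.a=0 B.a=0

outcome vector order: (A.a,B.a)
SC: 3 outcomes — {<0 1> <1 0> <1 1>}
claimed∖SC = {<0 0>}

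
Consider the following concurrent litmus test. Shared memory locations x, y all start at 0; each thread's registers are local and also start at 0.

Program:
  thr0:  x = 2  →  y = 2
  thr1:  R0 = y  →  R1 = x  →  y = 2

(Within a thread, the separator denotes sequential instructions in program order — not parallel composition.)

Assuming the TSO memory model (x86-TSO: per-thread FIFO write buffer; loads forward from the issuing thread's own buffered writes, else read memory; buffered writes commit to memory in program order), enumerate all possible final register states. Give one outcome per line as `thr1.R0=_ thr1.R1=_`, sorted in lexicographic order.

thr1.R0=0 thr1.R1=0
thr1.R0=0 thr1.R1=2
thr1.R0=2 thr1.R1=2

outcome vector order: (thr1.R0,thr1.R1)
|TSO outcomes| = 3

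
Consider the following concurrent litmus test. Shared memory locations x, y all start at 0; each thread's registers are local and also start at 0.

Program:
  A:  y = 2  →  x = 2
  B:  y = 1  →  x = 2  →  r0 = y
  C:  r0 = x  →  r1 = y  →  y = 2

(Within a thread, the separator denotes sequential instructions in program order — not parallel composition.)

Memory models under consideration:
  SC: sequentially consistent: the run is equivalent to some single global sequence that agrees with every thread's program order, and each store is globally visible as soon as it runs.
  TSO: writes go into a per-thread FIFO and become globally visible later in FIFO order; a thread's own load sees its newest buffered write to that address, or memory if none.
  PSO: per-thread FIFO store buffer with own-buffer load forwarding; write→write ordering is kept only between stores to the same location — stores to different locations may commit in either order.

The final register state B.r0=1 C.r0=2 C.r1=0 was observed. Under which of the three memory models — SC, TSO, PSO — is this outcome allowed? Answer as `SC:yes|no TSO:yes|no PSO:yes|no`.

outcome vector order: (B.r0,C.r0,C.r1)
[SC] allowed = {100; 101; 102; 121; 122; 200; 201; 202; 221; 222}
[TSO] allowed = {100; 101; 102; 121; 122; 200; 201; 202; 221; 222}
[PSO] allowed = {100; 101; 102; 120; 121; 122; 200; 201; 202; 220; 221; 222}
target 120 ∈ {PSO}

SC:no TSO:no PSO:yes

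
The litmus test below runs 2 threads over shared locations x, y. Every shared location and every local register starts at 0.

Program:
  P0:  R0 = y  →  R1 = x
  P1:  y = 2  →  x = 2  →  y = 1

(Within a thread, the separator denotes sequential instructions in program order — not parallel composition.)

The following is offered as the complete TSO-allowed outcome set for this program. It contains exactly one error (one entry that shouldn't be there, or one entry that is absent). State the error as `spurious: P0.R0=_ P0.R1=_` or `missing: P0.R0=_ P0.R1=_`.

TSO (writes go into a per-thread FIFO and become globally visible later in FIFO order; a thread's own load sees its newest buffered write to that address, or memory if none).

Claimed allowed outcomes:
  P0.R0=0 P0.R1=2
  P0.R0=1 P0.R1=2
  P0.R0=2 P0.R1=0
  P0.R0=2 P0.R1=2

missing: P0.R0=0 P0.R1=0

outcome vector order: (P0.R0,P0.R1)
TSO (5): 00; 02; 12; 20; 22
TSO∖claimed = {00}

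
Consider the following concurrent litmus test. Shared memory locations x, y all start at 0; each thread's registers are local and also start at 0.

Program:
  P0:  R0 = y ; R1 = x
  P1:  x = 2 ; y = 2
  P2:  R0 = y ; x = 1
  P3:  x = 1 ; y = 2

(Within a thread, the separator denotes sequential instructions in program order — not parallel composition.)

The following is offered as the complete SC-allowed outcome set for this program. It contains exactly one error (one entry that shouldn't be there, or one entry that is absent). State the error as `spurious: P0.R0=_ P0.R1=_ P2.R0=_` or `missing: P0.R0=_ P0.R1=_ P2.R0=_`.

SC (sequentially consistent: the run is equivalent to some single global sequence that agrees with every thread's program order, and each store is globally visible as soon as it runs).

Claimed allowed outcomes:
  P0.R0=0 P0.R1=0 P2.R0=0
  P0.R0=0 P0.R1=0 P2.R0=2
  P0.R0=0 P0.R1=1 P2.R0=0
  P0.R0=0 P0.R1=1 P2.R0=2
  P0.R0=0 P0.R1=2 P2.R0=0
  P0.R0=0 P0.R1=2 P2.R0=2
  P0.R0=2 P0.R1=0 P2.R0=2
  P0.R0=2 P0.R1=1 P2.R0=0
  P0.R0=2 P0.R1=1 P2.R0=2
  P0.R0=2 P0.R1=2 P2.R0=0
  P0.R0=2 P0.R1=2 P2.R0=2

spurious: P0.R0=2 P0.R1=0 P2.R0=2

outcome vector order: (P0.R0,P0.R1,P2.R0)
SC (10): <0 0 0>, <0 0 2>, <0 1 0>, <0 1 2>, <0 2 0>, <0 2 2>, <2 1 0>, <2 1 2>, <2 2 0>, <2 2 2>
claimed∖SC = {<2 0 2>}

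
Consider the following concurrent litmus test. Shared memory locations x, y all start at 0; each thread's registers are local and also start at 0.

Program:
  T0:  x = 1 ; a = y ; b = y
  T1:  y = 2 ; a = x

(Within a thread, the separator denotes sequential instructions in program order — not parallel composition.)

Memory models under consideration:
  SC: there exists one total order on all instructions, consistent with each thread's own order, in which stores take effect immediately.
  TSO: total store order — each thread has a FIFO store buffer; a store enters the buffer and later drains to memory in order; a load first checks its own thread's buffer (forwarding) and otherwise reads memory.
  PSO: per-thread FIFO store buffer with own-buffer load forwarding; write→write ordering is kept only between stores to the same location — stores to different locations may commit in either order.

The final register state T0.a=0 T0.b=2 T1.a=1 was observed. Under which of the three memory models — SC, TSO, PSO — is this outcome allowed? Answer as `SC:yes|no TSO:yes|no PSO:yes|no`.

outcome vector order: (T0.a,T0.b,T1.a)
SC (4): 001; 021; 220; 221
TSO (6): 000; 001; 020; 021; 220; 221
PSO (6): 000; 001; 020; 021; 220; 221
target 021 ∈ {SC,TSO,PSO}

SC:yes TSO:yes PSO:yes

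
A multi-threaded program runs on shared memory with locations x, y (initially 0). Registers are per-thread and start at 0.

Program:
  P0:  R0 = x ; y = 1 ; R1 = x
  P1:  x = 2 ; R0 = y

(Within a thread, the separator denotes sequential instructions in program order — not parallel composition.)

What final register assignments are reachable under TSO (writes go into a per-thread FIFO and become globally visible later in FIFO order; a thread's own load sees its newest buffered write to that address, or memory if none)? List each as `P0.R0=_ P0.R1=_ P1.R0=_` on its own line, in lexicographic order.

outcome vector order: (P0.R0,P0.R1,P1.R0)
|TSO outcomes| = 6

P0.R0=0 P0.R1=0 P1.R0=0
P0.R0=0 P0.R1=0 P1.R0=1
P0.R0=0 P0.R1=2 P1.R0=0
P0.R0=0 P0.R1=2 P1.R0=1
P0.R0=2 P0.R1=2 P1.R0=0
P0.R0=2 P0.R1=2 P1.R0=1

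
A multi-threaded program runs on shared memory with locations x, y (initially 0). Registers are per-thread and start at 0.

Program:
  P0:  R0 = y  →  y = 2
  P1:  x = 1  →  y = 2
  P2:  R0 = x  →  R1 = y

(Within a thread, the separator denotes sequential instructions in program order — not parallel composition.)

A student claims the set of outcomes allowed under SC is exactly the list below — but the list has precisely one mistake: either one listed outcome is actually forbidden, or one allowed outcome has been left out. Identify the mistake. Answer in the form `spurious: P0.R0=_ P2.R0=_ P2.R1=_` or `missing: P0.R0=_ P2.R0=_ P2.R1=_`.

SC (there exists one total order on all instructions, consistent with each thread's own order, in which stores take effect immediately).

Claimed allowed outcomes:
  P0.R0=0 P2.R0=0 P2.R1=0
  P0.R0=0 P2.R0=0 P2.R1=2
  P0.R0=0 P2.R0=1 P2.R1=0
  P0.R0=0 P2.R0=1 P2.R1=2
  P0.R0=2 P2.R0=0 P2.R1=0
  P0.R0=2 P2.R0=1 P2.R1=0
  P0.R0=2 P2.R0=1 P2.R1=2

missing: P0.R0=2 P2.R0=0 P2.R1=2

outcome vector order: (P0.R0,P2.R0,P2.R1)
SC: 8 outcomes — {0/0/0, 0/0/2, 0/1/0, 0/1/2, 2/0/0, 2/0/2, 2/1/0, 2/1/2}
SC∖claimed = {2/0/2}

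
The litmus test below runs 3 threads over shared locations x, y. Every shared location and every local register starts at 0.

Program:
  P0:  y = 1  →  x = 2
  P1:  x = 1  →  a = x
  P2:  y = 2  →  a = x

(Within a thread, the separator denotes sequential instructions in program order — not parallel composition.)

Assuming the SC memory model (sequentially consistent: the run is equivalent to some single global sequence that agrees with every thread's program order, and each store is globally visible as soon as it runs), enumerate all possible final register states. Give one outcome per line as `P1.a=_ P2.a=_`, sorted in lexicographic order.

outcome vector order: (P1.a,P2.a)
|SC outcomes| = 6

P1.a=1 P2.a=0
P1.a=1 P2.a=1
P1.a=1 P2.a=2
P1.a=2 P2.a=0
P1.a=2 P2.a=1
P1.a=2 P2.a=2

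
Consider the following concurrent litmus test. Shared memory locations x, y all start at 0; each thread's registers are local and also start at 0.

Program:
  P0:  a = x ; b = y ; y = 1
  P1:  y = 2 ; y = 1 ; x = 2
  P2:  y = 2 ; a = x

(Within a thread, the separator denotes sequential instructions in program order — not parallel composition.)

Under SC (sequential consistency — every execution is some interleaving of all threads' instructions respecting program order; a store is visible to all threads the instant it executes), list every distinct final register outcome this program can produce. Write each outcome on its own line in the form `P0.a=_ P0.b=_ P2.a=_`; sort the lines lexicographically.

P0.a=0 P0.b=0 P2.a=0
P0.a=0 P0.b=0 P2.a=2
P0.a=0 P0.b=1 P2.a=0
P0.a=0 P0.b=1 P2.a=2
P0.a=0 P0.b=2 P2.a=0
P0.a=0 P0.b=2 P2.a=2
P0.a=2 P0.b=1 P2.a=0
P0.a=2 P0.b=1 P2.a=2
P0.a=2 P0.b=2 P2.a=0
P0.a=2 P0.b=2 P2.a=2

outcome vector order: (P0.a,P0.b,P2.a)
|SC outcomes| = 10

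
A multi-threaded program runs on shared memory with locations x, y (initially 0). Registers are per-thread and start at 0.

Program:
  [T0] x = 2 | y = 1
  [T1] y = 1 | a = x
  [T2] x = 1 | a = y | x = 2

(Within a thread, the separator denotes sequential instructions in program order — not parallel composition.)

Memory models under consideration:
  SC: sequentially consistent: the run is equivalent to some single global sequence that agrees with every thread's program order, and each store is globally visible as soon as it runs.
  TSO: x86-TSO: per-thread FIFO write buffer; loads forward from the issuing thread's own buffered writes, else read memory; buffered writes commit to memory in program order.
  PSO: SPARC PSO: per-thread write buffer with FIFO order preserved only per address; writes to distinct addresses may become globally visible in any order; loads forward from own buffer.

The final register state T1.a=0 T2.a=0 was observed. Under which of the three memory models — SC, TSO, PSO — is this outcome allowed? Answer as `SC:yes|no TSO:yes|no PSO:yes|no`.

SC:no TSO:yes PSO:yes

outcome vector order: (T1.a,T2.a)
SC: 5 outcomes — {<0 1>, <1 0>, <1 1>, <2 0>, <2 1>}
TSO: 6 outcomes — {<0 0>, <0 1>, <1 0>, <1 1>, <2 0>, <2 1>}
PSO: 6 outcomes — {<0 0>, <0 1>, <1 0>, <1 1>, <2 0>, <2 1>}
target <0 0> ∈ {TSO,PSO}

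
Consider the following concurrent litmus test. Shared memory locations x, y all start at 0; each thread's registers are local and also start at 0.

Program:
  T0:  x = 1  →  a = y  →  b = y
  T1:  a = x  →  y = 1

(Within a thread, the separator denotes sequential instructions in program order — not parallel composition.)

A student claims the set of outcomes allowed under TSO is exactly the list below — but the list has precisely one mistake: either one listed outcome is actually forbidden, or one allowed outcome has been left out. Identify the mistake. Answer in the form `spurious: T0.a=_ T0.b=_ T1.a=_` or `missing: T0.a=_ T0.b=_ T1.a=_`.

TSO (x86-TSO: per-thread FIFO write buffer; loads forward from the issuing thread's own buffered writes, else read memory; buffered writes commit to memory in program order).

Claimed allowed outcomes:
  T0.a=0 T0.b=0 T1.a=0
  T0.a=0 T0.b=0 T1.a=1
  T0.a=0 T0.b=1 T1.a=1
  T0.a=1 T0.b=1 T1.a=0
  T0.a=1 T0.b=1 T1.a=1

missing: T0.a=0 T0.b=1 T1.a=0

outcome vector order: (T0.a,T0.b,T1.a)
[TSO] allowed = {0/0/0; 0/0/1; 0/1/0; 0/1/1; 1/1/0; 1/1/1}
TSO∖claimed = {0/1/0}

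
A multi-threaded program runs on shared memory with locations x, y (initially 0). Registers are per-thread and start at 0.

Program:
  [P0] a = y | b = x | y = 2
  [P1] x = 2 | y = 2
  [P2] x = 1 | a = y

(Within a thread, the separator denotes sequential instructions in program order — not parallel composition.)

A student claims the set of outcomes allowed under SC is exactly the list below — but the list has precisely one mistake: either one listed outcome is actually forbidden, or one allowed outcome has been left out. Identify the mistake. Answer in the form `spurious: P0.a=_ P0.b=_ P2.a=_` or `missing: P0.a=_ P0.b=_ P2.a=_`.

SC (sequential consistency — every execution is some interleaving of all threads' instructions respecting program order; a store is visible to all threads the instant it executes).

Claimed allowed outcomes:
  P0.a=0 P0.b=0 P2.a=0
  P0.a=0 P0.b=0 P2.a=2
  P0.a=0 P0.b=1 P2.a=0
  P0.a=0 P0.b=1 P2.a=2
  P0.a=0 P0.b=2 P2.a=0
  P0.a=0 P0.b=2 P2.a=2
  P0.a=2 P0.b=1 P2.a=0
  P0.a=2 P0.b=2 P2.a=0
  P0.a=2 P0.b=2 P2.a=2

missing: P0.a=2 P0.b=1 P2.a=2

outcome vector order: (P0.a,P0.b,P2.a)
SC: 10 outcomes — {<0 0 0> <0 0 2> <0 1 0> <0 1 2> <0 2 0> <0 2 2> <2 1 0> <2 1 2> <2 2 0> <2 2 2>}
SC∖claimed = {<2 1 2>}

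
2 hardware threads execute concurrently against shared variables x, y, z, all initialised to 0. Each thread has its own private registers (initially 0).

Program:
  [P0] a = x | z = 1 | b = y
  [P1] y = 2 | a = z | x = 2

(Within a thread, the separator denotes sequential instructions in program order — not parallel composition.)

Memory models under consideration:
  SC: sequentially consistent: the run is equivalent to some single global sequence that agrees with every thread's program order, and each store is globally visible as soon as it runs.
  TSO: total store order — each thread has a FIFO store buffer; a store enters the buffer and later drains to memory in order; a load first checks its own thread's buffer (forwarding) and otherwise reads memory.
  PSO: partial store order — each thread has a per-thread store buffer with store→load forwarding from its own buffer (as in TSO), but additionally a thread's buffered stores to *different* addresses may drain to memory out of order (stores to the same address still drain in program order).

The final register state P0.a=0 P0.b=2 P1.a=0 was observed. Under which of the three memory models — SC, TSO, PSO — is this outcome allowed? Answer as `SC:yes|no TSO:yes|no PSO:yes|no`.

outcome vector order: (P0.a,P0.b,P1.a)
[SC] allowed = {(0,0,1) (0,2,0) (0,2,1) (2,2,0)}
[TSO] allowed = {(0,0,0) (0,0,1) (0,2,0) (0,2,1) (2,2,0)}
[PSO] allowed = {(0,0,0) (0,0,1) (0,2,0) (0,2,1) (2,0,0) (2,2,0)}
target (0,2,0) ∈ {SC,TSO,PSO}

SC:yes TSO:yes PSO:yes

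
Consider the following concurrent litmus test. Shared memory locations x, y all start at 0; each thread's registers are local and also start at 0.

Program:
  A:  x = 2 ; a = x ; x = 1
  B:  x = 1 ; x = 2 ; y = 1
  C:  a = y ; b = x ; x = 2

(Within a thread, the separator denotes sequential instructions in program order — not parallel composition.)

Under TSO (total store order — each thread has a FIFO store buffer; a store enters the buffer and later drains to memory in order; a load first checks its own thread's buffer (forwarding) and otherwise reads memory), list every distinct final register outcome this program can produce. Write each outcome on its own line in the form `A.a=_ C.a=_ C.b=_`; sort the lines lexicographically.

A.a=1 C.a=0 C.b=0
A.a=1 C.a=0 C.b=1
A.a=1 C.a=0 C.b=2
A.a=1 C.a=1 C.b=1
A.a=1 C.a=1 C.b=2
A.a=2 C.a=0 C.b=0
A.a=2 C.a=0 C.b=1
A.a=2 C.a=0 C.b=2
A.a=2 C.a=1 C.b=1
A.a=2 C.a=1 C.b=2

outcome vector order: (A.a,C.a,C.b)
|TSO outcomes| = 10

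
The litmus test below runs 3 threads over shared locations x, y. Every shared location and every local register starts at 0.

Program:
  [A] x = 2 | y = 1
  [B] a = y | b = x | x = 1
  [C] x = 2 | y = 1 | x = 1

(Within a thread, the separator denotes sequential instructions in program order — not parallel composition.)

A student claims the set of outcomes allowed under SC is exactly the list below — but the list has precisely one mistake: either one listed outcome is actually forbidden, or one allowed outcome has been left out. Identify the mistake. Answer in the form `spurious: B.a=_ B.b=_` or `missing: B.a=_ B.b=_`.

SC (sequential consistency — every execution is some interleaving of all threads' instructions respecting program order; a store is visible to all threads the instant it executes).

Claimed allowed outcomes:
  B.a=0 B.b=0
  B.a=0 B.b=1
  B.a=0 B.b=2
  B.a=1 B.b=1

missing: B.a=1 B.b=2

outcome vector order: (B.a,B.b)
SC: 5 outcomes — {<0 0>; <0 1>; <0 2>; <1 1>; <1 2>}
SC∖claimed = {<1 2>}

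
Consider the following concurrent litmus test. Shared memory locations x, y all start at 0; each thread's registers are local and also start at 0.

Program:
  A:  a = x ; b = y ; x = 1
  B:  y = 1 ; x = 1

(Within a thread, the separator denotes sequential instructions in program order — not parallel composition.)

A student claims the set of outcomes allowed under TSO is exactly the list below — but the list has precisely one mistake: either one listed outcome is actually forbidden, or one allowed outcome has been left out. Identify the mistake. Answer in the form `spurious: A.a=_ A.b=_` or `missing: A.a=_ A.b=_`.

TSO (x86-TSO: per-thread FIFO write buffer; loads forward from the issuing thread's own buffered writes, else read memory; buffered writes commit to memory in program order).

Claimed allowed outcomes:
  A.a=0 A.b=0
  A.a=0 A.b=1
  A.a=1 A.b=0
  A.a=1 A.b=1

outcome vector order: (A.a,A.b)
TSO: 3 outcomes — {(0,0), (0,1), (1,1)}
claimed∖TSO = {(1,0)}

spurious: A.a=1 A.b=0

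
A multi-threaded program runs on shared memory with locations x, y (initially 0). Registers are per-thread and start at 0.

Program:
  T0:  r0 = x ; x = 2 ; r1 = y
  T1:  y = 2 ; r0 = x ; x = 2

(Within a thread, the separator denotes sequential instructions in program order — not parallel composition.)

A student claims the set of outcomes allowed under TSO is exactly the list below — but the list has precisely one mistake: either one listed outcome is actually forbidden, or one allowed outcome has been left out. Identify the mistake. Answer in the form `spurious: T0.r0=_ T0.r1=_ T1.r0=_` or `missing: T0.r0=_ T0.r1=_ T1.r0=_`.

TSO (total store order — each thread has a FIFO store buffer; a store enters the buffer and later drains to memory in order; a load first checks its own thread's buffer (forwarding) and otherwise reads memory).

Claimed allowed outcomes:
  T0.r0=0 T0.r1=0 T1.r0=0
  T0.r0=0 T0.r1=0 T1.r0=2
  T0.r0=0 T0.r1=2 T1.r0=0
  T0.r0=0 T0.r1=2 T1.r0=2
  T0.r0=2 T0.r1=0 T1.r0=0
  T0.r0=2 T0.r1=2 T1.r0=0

outcome vector order: (T0.r0,T0.r1,T1.r0)
under TSO → (0,0,0), (0,0,2), (0,2,0), (0,2,2), (2,2,0)
claimed∖TSO = {(2,0,0)}

spurious: T0.r0=2 T0.r1=0 T1.r0=0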